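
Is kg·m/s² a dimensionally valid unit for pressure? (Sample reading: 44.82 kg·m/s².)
No

pressure has SI base units: kg / (m * s^2)
kg·m/s² does NOT reduce to kg / (m * s^2); a valid unit for pressure would be e.g. Pa.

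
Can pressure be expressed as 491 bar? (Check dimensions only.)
Yes

pressure has SI base units: kg / (m * s^2)
bar reduces to the same SI base units, so it is a valid unit for pressure.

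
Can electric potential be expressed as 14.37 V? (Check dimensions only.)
Yes

electric potential has SI base units: kg * m^2 / (A * s^3)
V reduces to the same SI base units, so it is a valid unit for electric potential.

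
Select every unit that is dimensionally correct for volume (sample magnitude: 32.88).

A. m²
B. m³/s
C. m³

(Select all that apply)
C

volume has SI base units: m^3

Checking each option against m^3:
  A. m²: ✗ does not match
  B. m³/s: ✗ does not match
  C. m³: ✓ matches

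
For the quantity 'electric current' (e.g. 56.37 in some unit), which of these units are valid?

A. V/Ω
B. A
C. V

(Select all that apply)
A, B

electric current has SI base units: A

Checking each option against A:
  A. V/Ω: ✓ matches
  B. A: ✓ matches
  C. V: ✗ does not match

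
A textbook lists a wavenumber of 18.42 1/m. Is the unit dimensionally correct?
Yes

wavenumber has SI base units: 1 / m
1/m reduces to the same SI base units, so it is a valid unit for wavenumber.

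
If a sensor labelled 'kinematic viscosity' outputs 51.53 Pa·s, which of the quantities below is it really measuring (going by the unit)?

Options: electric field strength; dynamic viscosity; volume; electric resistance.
dynamic viscosity

kinematic viscosity should have units dimensionally equivalent to m^2 / s (e.g. m²/s).
The given unit 'Pa·s' reduces to kg / (m * s). Of the listed options, that is the dimensionality of dynamic viscosity.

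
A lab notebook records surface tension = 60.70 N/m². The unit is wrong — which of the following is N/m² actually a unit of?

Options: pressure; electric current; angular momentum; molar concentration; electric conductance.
pressure

surface tension should have units dimensionally equivalent to kg / s^2 (e.g. N/m).
The given unit 'N/m²' reduces to kg / (m * s^2). Of the listed options, that is the dimensionality of pressure.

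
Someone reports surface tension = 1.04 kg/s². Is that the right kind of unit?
Yes

surface tension has SI base units: kg / s^2
kg/s² reduces to the same SI base units, so it is a valid unit for surface tension.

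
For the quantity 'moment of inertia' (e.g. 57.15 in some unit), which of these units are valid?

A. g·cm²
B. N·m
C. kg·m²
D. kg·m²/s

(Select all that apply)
A, C

moment of inertia has SI base units: kg * m^2

Checking each option against kg * m^2:
  A. g·cm²: ✓ matches
  B. N·m: ✗ does not match
  C. kg·m²: ✓ matches
  D. kg·m²/s: ✗ does not match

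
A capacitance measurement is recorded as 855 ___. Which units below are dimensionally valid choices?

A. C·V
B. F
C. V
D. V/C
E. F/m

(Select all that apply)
B

capacitance has SI base units: A^2 * s^4 / (kg * m^2)

Checking each option against A^2 * s^4 / (kg * m^2):
  A. C·V: ✗ does not match
  B. F: ✓ matches
  C. V: ✗ does not match
  D. V/C: ✗ does not match
  E. F/m: ✗ does not match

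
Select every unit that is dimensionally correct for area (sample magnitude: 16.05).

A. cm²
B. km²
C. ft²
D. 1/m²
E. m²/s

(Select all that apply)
A, B, C

area has SI base units: m^2

Checking each option against m^2:
  A. cm²: ✓ matches
  B. km²: ✓ matches
  C. ft²: ✓ matches
  D. 1/m²: ✗ does not match
  E. m²/s: ✗ does not match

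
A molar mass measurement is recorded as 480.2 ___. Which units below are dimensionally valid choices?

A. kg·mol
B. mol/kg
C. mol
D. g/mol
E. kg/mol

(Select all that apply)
D, E

molar mass has SI base units: kg / mol

Checking each option against kg / mol:
  A. kg·mol: ✗ does not match
  B. mol/kg: ✗ does not match
  C. mol: ✗ does not match
  D. g/mol: ✓ matches
  E. kg/mol: ✓ matches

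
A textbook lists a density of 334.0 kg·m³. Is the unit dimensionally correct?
No

density has SI base units: kg / m^3
kg·m³ does NOT reduce to kg / m^3; a valid unit for density would be e.g. kg/m³.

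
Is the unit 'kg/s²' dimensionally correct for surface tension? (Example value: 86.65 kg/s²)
Yes

surface tension has SI base units: kg / s^2
kg/s² reduces to the same SI base units, so it is a valid unit for surface tension.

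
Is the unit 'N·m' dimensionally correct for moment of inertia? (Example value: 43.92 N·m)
No

moment of inertia has SI base units: kg * m^2
N·m does NOT reduce to kg * m^2; a valid unit for moment of inertia would be e.g. kg·m².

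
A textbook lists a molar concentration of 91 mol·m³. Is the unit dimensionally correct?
No

molar concentration has SI base units: mol / m^3
mol·m³ does NOT reduce to mol / m^3; a valid unit for molar concentration would be e.g. mol/m³.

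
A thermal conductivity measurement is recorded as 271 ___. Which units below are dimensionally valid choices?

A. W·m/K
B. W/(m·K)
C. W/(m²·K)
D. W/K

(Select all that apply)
B

thermal conductivity has SI base units: kg * m / (s^3 * K)

Checking each option against kg * m / (s^3 * K):
  A. W·m/K: ✗ does not match
  B. W/(m·K): ✓ matches
  C. W/(m²·K): ✗ does not match
  D. W/K: ✗ does not match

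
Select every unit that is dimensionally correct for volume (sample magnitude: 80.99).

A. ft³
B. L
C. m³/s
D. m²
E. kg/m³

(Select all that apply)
A, B

volume has SI base units: m^3

Checking each option against m^3:
  A. ft³: ✓ matches
  B. L: ✓ matches
  C. m³/s: ✗ does not match
  D. m²: ✗ does not match
  E. kg/m³: ✗ does not match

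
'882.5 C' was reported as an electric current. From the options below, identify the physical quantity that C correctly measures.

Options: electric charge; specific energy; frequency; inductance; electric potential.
electric charge

electric current should have units dimensionally equivalent to A (e.g. A).
The given unit 'C' reduces to A * s. Of the listed options, that is the dimensionality of electric charge.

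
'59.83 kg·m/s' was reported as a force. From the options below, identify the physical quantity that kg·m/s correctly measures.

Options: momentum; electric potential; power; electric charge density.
momentum

force should have units dimensionally equivalent to kg * m / s^2 (e.g. N).
The given unit 'kg·m/s' reduces to kg * m / s. Of the listed options, that is the dimensionality of momentum.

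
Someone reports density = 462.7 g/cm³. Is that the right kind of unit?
Yes

density has SI base units: kg / m^3
g/cm³ reduces to the same SI base units, so it is a valid unit for density.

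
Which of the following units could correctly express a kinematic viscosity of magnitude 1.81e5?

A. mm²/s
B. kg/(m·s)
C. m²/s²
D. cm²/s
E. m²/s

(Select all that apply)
A, D, E

kinematic viscosity has SI base units: m^2 / s

Checking each option against m^2 / s:
  A. mm²/s: ✓ matches
  B. kg/(m·s): ✗ does not match
  C. m²/s²: ✗ does not match
  D. cm²/s: ✓ matches
  E. m²/s: ✓ matches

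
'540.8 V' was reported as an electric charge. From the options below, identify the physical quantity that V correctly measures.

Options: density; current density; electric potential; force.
electric potential

electric charge should have units dimensionally equivalent to A * s (e.g. C).
The given unit 'V' reduces to kg * m^2 / (A * s^3). Of the listed options, that is the dimensionality of electric potential.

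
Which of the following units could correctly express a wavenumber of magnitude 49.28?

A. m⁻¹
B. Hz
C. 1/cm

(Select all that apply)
A, C

wavenumber has SI base units: 1 / m

Checking each option against 1 / m:
  A. m⁻¹: ✓ matches
  B. Hz: ✗ does not match
  C. 1/cm: ✓ matches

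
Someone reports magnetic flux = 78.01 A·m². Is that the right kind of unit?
No

magnetic flux has SI base units: kg * m^2 / (A * s^2)
A·m² does NOT reduce to kg * m^2 / (A * s^2); a valid unit for magnetic flux would be e.g. Wb.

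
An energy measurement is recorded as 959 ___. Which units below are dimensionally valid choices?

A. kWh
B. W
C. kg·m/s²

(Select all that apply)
A

energy has SI base units: kg * m^2 / s^2

Checking each option against kg * m^2 / s^2:
  A. kWh: ✓ matches
  B. W: ✗ does not match
  C. kg·m/s²: ✗ does not match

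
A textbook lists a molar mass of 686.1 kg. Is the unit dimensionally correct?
No

molar mass has SI base units: kg / mol
kg does NOT reduce to kg / mol; a valid unit for molar mass would be e.g. kg/mol.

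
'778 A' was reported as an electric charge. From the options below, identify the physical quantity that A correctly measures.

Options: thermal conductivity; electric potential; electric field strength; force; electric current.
electric current

electric charge should have units dimensionally equivalent to A * s (e.g. C).
The given unit 'A' reduces to A. Of the listed options, that is the dimensionality of electric current.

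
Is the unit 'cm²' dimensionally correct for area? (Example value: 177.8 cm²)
Yes

area has SI base units: m^2
cm² reduces to the same SI base units, so it is a valid unit for area.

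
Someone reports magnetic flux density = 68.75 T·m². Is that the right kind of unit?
No

magnetic flux density has SI base units: kg / (A * s^2)
T·m² does NOT reduce to kg / (A * s^2); a valid unit for magnetic flux density would be e.g. T.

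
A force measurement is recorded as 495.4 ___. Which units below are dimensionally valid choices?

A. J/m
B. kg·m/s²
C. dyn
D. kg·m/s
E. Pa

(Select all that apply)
A, B, C

force has SI base units: kg * m / s^2

Checking each option against kg * m / s^2:
  A. J/m: ✓ matches
  B. kg·m/s²: ✓ matches
  C. dyn: ✓ matches
  D. kg·m/s: ✗ does not match
  E. Pa: ✗ does not match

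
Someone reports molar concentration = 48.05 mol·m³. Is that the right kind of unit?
No

molar concentration has SI base units: mol / m^3
mol·m³ does NOT reduce to mol / m^3; a valid unit for molar concentration would be e.g. mol/m³.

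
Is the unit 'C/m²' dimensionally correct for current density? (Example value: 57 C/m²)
No

current density has SI base units: A / m^2
C/m² does NOT reduce to A / m^2; a valid unit for current density would be e.g. A/m².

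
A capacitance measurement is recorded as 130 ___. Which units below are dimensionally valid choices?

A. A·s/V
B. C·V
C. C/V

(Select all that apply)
A, C

capacitance has SI base units: A^2 * s^4 / (kg * m^2)

Checking each option against A^2 * s^4 / (kg * m^2):
  A. A·s/V: ✓ matches
  B. C·V: ✗ does not match
  C. C/V: ✓ matches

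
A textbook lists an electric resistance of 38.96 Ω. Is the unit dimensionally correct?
Yes

electric resistance has SI base units: kg * m^2 / (A^2 * s^3)
Ω reduces to the same SI base units, so it is a valid unit for electric resistance.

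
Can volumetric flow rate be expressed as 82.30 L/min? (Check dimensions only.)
Yes

volumetric flow rate has SI base units: m^3 / s
L/min reduces to the same SI base units, so it is a valid unit for volumetric flow rate.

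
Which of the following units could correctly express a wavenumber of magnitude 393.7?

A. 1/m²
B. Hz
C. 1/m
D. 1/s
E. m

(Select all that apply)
C

wavenumber has SI base units: 1 / m

Checking each option against 1 / m:
  A. 1/m²: ✗ does not match
  B. Hz: ✗ does not match
  C. 1/m: ✓ matches
  D. 1/s: ✗ does not match
  E. m: ✗ does not match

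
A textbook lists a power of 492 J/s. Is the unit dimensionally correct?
Yes

power has SI base units: kg * m^2 / s^3
J/s reduces to the same SI base units, so it is a valid unit for power.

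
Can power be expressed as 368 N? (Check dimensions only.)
No

power has SI base units: kg * m^2 / s^3
N does NOT reduce to kg * m^2 / s^3; a valid unit for power would be e.g. W.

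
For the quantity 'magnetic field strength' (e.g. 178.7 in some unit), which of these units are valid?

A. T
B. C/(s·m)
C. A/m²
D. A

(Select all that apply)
B

magnetic field strength has SI base units: A / m

Checking each option against A / m:
  A. T: ✗ does not match
  B. C/(s·m): ✓ matches
  C. A/m²: ✗ does not match
  D. A: ✗ does not match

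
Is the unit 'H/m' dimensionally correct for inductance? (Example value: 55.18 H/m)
No

inductance has SI base units: kg * m^2 / (A^2 * s^2)
H/m does NOT reduce to kg * m^2 / (A^2 * s^2); a valid unit for inductance would be e.g. H.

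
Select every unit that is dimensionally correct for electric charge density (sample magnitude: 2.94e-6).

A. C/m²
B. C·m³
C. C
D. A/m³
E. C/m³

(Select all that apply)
E

electric charge density has SI base units: A * s / m^3

Checking each option against A * s / m^3:
  A. C/m²: ✗ does not match
  B. C·m³: ✗ does not match
  C. C: ✗ does not match
  D. A/m³: ✗ does not match
  E. C/m³: ✓ matches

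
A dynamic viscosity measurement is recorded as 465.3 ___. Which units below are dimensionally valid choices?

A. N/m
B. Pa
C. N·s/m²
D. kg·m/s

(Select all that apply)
C

dynamic viscosity has SI base units: kg / (m * s)

Checking each option against kg / (m * s):
  A. N/m: ✗ does not match
  B. Pa: ✗ does not match
  C. N·s/m²: ✓ matches
  D. kg·m/s: ✗ does not match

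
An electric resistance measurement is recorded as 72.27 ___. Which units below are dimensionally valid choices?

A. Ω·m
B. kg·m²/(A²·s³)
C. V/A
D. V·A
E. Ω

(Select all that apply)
B, C, E

electric resistance has SI base units: kg * m^2 / (A^2 * s^3)

Checking each option against kg * m^2 / (A^2 * s^3):
  A. Ω·m: ✗ does not match
  B. kg·m²/(A²·s³): ✓ matches
  C. V/A: ✓ matches
  D. V·A: ✗ does not match
  E. Ω: ✓ matches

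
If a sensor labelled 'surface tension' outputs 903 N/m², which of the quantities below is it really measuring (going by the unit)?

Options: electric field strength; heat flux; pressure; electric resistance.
pressure

surface tension should have units dimensionally equivalent to kg / s^2 (e.g. N/m).
The given unit 'N/m²' reduces to kg / (m * s^2). Of the listed options, that is the dimensionality of pressure.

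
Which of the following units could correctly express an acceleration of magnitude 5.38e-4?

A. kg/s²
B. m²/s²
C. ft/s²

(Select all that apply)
C

acceleration has SI base units: m / s^2

Checking each option against m / s^2:
  A. kg/s²: ✗ does not match
  B. m²/s²: ✗ does not match
  C. ft/s²: ✓ matches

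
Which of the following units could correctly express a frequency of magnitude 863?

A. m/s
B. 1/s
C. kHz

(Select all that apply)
B, C

frequency has SI base units: 1 / s

Checking each option against 1 / s:
  A. m/s: ✗ does not match
  B. 1/s: ✓ matches
  C. kHz: ✓ matches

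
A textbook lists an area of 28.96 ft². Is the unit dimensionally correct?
Yes

area has SI base units: m^2
ft² reduces to the same SI base units, so it is a valid unit for area.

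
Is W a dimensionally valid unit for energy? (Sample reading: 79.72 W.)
No

energy has SI base units: kg * m^2 / s^2
W does NOT reduce to kg * m^2 / s^2; a valid unit for energy would be e.g. J.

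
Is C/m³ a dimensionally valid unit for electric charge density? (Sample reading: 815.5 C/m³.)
Yes

electric charge density has SI base units: A * s / m^3
C/m³ reduces to the same SI base units, so it is a valid unit for electric charge density.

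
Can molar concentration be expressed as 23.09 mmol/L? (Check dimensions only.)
Yes

molar concentration has SI base units: mol / m^3
mmol/L reduces to the same SI base units, so it is a valid unit for molar concentration.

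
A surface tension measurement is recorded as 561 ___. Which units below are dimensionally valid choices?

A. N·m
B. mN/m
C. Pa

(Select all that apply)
B

surface tension has SI base units: kg / s^2

Checking each option against kg / s^2:
  A. N·m: ✗ does not match
  B. mN/m: ✓ matches
  C. Pa: ✗ does not match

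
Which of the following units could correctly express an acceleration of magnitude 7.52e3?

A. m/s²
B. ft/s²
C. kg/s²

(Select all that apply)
A, B

acceleration has SI base units: m / s^2

Checking each option against m / s^2:
  A. m/s²: ✓ matches
  B. ft/s²: ✓ matches
  C. kg/s²: ✗ does not match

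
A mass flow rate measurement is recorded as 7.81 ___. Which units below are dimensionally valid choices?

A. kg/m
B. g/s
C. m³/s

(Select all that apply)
B

mass flow rate has SI base units: kg / s

Checking each option against kg / s:
  A. kg/m: ✗ does not match
  B. g/s: ✓ matches
  C. m³/s: ✗ does not match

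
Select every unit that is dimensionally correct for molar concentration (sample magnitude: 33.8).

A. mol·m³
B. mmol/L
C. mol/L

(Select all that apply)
B, C

molar concentration has SI base units: mol / m^3

Checking each option against mol / m^3:
  A. mol·m³: ✗ does not match
  B. mmol/L: ✓ matches
  C. mol/L: ✓ matches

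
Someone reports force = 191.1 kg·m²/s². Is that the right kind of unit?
No

force has SI base units: kg * m / s^2
kg·m²/s² does NOT reduce to kg * m / s^2; a valid unit for force would be e.g. N.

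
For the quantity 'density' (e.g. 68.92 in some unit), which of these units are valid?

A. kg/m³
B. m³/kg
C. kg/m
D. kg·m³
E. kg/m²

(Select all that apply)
A

density has SI base units: kg / m^3

Checking each option against kg / m^3:
  A. kg/m³: ✓ matches
  B. m³/kg: ✗ does not match
  C. kg/m: ✗ does not match
  D. kg·m³: ✗ does not match
  E. kg/m²: ✗ does not match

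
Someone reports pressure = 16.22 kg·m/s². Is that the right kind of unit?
No

pressure has SI base units: kg / (m * s^2)
kg·m/s² does NOT reduce to kg / (m * s^2); a valid unit for pressure would be e.g. Pa.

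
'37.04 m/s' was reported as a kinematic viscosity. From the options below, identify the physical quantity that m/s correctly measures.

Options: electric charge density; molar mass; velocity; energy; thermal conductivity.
velocity

kinematic viscosity should have units dimensionally equivalent to m^2 / s (e.g. m²/s).
The given unit 'm/s' reduces to m / s. Of the listed options, that is the dimensionality of velocity.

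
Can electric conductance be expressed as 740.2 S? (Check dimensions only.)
Yes

electric conductance has SI base units: A^2 * s^3 / (kg * m^2)
S reduces to the same SI base units, so it is a valid unit for electric conductance.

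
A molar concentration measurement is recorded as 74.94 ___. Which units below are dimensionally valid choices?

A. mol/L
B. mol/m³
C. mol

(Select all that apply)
A, B

molar concentration has SI base units: mol / m^3

Checking each option against mol / m^3:
  A. mol/L: ✓ matches
  B. mol/m³: ✓ matches
  C. mol: ✗ does not match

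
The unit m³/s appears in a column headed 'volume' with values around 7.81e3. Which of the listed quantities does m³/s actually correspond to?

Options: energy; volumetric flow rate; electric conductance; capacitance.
volumetric flow rate

volume should have units dimensionally equivalent to m^3 (e.g. m³).
The given unit 'm³/s' reduces to m^3 / s. Of the listed options, that is the dimensionality of volumetric flow rate.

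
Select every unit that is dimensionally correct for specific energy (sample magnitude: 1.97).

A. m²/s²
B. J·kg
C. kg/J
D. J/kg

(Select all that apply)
A, D

specific energy has SI base units: m^2 / s^2

Checking each option against m^2 / s^2:
  A. m²/s²: ✓ matches
  B. J·kg: ✗ does not match
  C. kg/J: ✗ does not match
  D. J/kg: ✓ matches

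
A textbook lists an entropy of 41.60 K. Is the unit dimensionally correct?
No

entropy has SI base units: kg * m^2 / (s^2 * K)
K does NOT reduce to kg * m^2 / (s^2 * K); a valid unit for entropy would be e.g. J/K.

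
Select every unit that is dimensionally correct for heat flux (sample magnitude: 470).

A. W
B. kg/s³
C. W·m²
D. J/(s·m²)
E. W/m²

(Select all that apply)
B, D, E

heat flux has SI base units: kg / s^3

Checking each option against kg / s^3:
  A. W: ✗ does not match
  B. kg/s³: ✓ matches
  C. W·m²: ✗ does not match
  D. J/(s·m²): ✓ matches
  E. W/m²: ✓ matches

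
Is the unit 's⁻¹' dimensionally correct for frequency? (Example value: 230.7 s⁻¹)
Yes

frequency has SI base units: 1 / s
s⁻¹ reduces to the same SI base units, so it is a valid unit for frequency.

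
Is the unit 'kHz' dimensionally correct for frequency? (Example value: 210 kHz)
Yes

frequency has SI base units: 1 / s
kHz reduces to the same SI base units, so it is a valid unit for frequency.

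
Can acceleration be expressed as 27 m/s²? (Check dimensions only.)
Yes

acceleration has SI base units: m / s^2
m/s² reduces to the same SI base units, so it is a valid unit for acceleration.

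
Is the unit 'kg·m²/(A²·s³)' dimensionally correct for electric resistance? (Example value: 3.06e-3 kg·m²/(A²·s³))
Yes

electric resistance has SI base units: kg * m^2 / (A^2 * s^3)
kg·m²/(A²·s³) reduces to the same SI base units, so it is a valid unit for electric resistance.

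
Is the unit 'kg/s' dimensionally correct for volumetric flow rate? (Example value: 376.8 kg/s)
No

volumetric flow rate has SI base units: m^3 / s
kg/s does NOT reduce to m^3 / s; a valid unit for volumetric flow rate would be e.g. m³/s.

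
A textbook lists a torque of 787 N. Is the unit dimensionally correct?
No

torque has SI base units: kg * m^2 / s^2
N does NOT reduce to kg * m^2 / s^2; a valid unit for torque would be e.g. N·m.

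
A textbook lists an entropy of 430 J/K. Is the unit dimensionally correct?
Yes

entropy has SI base units: kg * m^2 / (s^2 * K)
J/K reduces to the same SI base units, so it is a valid unit for entropy.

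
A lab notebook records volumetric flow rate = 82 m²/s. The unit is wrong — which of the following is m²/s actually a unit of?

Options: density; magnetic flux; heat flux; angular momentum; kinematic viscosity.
kinematic viscosity

volumetric flow rate should have units dimensionally equivalent to m^3 / s (e.g. m³/s).
The given unit 'm²/s' reduces to m^2 / s. Of the listed options, that is the dimensionality of kinematic viscosity.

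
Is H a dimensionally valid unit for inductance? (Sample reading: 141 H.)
Yes

inductance has SI base units: kg * m^2 / (A^2 * s^2)
H reduces to the same SI base units, so it is a valid unit for inductance.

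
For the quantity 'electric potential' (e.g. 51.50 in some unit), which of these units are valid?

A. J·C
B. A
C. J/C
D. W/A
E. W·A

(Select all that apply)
C, D

electric potential has SI base units: kg * m^2 / (A * s^3)

Checking each option against kg * m^2 / (A * s^3):
  A. J·C: ✗ does not match
  B. A: ✗ does not match
  C. J/C: ✓ matches
  D. W/A: ✓ matches
  E. W·A: ✗ does not match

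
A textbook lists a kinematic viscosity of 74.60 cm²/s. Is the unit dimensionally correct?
Yes

kinematic viscosity has SI base units: m^2 / s
cm²/s reduces to the same SI base units, so it is a valid unit for kinematic viscosity.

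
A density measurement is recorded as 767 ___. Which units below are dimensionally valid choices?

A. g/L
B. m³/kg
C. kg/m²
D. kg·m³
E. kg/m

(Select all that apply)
A

density has SI base units: kg / m^3

Checking each option against kg / m^3:
  A. g/L: ✓ matches
  B. m³/kg: ✗ does not match
  C. kg/m²: ✗ does not match
  D. kg·m³: ✗ does not match
  E. kg/m: ✗ does not match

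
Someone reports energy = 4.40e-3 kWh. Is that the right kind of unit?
Yes

energy has SI base units: kg * m^2 / s^2
kWh reduces to the same SI base units, so it is a valid unit for energy.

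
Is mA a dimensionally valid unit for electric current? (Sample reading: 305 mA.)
Yes

electric current has SI base units: A
mA reduces to the same SI base units, so it is a valid unit for electric current.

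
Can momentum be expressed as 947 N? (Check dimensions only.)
No

momentum has SI base units: kg * m / s
N does NOT reduce to kg * m / s; a valid unit for momentum would be e.g. kg·m/s.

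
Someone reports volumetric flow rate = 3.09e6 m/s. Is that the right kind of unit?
No

volumetric flow rate has SI base units: m^3 / s
m/s does NOT reduce to m^3 / s; a valid unit for volumetric flow rate would be e.g. m³/s.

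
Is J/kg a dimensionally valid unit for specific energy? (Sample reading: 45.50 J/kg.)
Yes

specific energy has SI base units: m^2 / s^2
J/kg reduces to the same SI base units, so it is a valid unit for specific energy.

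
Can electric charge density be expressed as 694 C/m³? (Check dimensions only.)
Yes

electric charge density has SI base units: A * s / m^3
C/m³ reduces to the same SI base units, so it is a valid unit for electric charge density.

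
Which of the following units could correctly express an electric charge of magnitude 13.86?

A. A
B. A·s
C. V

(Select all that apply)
B

electric charge has SI base units: A * s

Checking each option against A * s:
  A. A: ✗ does not match
  B. A·s: ✓ matches
  C. V: ✗ does not match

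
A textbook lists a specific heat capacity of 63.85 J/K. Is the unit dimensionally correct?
No

specific heat capacity has SI base units: m^2 / (s^2 * K)
J/K does NOT reduce to m^2 / (s^2 * K); a valid unit for specific heat capacity would be e.g. J/(kg·K).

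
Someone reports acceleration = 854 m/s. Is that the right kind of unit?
No

acceleration has SI base units: m / s^2
m/s does NOT reduce to m / s^2; a valid unit for acceleration would be e.g. m/s².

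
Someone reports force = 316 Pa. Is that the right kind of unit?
No

force has SI base units: kg * m / s^2
Pa does NOT reduce to kg * m / s^2; a valid unit for force would be e.g. N.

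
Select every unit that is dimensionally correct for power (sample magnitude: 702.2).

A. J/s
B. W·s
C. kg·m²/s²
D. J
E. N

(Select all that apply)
A

power has SI base units: kg * m^2 / s^3

Checking each option against kg * m^2 / s^3:
  A. J/s: ✓ matches
  B. W·s: ✗ does not match
  C. kg·m²/s²: ✗ does not match
  D. J: ✗ does not match
  E. N: ✗ does not match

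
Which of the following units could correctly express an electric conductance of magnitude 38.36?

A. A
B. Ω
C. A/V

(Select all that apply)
C

electric conductance has SI base units: A^2 * s^3 / (kg * m^2)

Checking each option against A^2 * s^3 / (kg * m^2):
  A. A: ✗ does not match
  B. Ω: ✗ does not match
  C. A/V: ✓ matches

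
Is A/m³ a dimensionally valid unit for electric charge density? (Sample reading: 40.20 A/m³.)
No

electric charge density has SI base units: A * s / m^3
A/m³ does NOT reduce to A * s / m^3; a valid unit for electric charge density would be e.g. C/m³.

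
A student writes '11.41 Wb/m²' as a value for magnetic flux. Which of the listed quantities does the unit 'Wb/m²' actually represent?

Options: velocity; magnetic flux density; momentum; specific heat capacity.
magnetic flux density

magnetic flux should have units dimensionally equivalent to kg * m^2 / (A * s^2) (e.g. Wb).
The given unit 'Wb/m²' reduces to kg / (A * s^2). Of the listed options, that is the dimensionality of magnetic flux density.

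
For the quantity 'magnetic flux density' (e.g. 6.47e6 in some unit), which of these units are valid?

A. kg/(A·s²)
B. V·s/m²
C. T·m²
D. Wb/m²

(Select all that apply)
A, B, D

magnetic flux density has SI base units: kg / (A * s^2)

Checking each option against kg / (A * s^2):
  A. kg/(A·s²): ✓ matches
  B. V·s/m²: ✓ matches
  C. T·m²: ✗ does not match
  D. Wb/m²: ✓ matches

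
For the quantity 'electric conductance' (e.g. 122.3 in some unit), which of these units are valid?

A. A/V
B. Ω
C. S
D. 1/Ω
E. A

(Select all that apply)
A, C, D

electric conductance has SI base units: A^2 * s^3 / (kg * m^2)

Checking each option against A^2 * s^3 / (kg * m^2):
  A. A/V: ✓ matches
  B. Ω: ✗ does not match
  C. S: ✓ matches
  D. 1/Ω: ✓ matches
  E. A: ✗ does not match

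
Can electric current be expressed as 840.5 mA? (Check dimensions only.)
Yes

electric current has SI base units: A
mA reduces to the same SI base units, so it is a valid unit for electric current.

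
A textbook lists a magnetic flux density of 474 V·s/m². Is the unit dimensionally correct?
Yes

magnetic flux density has SI base units: kg / (A * s^2)
V·s/m² reduces to the same SI base units, so it is a valid unit for magnetic flux density.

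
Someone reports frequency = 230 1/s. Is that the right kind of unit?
Yes

frequency has SI base units: 1 / s
1/s reduces to the same SI base units, so it is a valid unit for frequency.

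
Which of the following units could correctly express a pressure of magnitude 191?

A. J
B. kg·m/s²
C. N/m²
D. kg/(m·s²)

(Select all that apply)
C, D

pressure has SI base units: kg / (m * s^2)

Checking each option against kg / (m * s^2):
  A. J: ✗ does not match
  B. kg·m/s²: ✗ does not match
  C. N/m²: ✓ matches
  D. kg/(m·s²): ✓ matches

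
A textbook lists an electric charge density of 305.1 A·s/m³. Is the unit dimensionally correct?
Yes

electric charge density has SI base units: A * s / m^3
A·s/m³ reduces to the same SI base units, so it is a valid unit for electric charge density.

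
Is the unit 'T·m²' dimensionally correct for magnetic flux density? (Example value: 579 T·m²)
No

magnetic flux density has SI base units: kg / (A * s^2)
T·m² does NOT reduce to kg / (A * s^2); a valid unit for magnetic flux density would be e.g. T.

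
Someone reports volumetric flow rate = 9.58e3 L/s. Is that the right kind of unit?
Yes

volumetric flow rate has SI base units: m^3 / s
L/s reduces to the same SI base units, so it is a valid unit for volumetric flow rate.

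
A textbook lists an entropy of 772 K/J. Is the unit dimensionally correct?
No

entropy has SI base units: kg * m^2 / (s^2 * K)
K/J does NOT reduce to kg * m^2 / (s^2 * K); a valid unit for entropy would be e.g. J/K.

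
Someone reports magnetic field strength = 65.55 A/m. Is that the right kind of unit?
Yes

magnetic field strength has SI base units: A / m
A/m reduces to the same SI base units, so it is a valid unit for magnetic field strength.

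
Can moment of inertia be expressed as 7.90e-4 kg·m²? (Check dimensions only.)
Yes

moment of inertia has SI base units: kg * m^2
kg·m² reduces to the same SI base units, so it is a valid unit for moment of inertia.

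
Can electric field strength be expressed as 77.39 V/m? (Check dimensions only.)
Yes

electric field strength has SI base units: kg * m / (A * s^3)
V/m reduces to the same SI base units, so it is a valid unit for electric field strength.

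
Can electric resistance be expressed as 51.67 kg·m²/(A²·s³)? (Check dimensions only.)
Yes

electric resistance has SI base units: kg * m^2 / (A^2 * s^3)
kg·m²/(A²·s³) reduces to the same SI base units, so it is a valid unit for electric resistance.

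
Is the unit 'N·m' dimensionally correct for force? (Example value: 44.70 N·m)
No

force has SI base units: kg * m / s^2
N·m does NOT reduce to kg * m / s^2; a valid unit for force would be e.g. N.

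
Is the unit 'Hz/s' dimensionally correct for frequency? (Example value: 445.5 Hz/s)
No

frequency has SI base units: 1 / s
Hz/s does NOT reduce to 1 / s; a valid unit for frequency would be e.g. Hz.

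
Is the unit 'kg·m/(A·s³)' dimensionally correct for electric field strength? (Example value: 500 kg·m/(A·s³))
Yes

electric field strength has SI base units: kg * m / (A * s^3)
kg·m/(A·s³) reduces to the same SI base units, so it is a valid unit for electric field strength.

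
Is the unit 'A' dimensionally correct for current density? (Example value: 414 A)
No

current density has SI base units: A / m^2
A does NOT reduce to A / m^2; a valid unit for current density would be e.g. A/m².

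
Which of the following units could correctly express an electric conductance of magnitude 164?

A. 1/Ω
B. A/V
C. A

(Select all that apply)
A, B

electric conductance has SI base units: A^2 * s^3 / (kg * m^2)

Checking each option against A^2 * s^3 / (kg * m^2):
  A. 1/Ω: ✓ matches
  B. A/V: ✓ matches
  C. A: ✗ does not match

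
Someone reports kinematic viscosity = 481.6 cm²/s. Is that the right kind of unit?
Yes

kinematic viscosity has SI base units: m^2 / s
cm²/s reduces to the same SI base units, so it is a valid unit for kinematic viscosity.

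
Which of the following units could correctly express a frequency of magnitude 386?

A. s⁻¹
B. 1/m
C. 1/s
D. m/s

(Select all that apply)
A, C

frequency has SI base units: 1 / s

Checking each option against 1 / s:
  A. s⁻¹: ✓ matches
  B. 1/m: ✗ does not match
  C. 1/s: ✓ matches
  D. m/s: ✗ does not match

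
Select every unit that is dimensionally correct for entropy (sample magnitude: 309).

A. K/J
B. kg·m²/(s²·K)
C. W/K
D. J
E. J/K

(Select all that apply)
B, E

entropy has SI base units: kg * m^2 / (s^2 * K)

Checking each option against kg * m^2 / (s^2 * K):
  A. K/J: ✗ does not match
  B. kg·m²/(s²·K): ✓ matches
  C. W/K: ✗ does not match
  D. J: ✗ does not match
  E. J/K: ✓ matches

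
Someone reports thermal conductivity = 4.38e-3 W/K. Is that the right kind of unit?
No

thermal conductivity has SI base units: kg * m / (s^3 * K)
W/K does NOT reduce to kg * m / (s^3 * K); a valid unit for thermal conductivity would be e.g. W/(m·K).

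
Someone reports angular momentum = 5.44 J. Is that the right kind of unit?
No

angular momentum has SI base units: kg * m^2 / s
J does NOT reduce to kg * m^2 / s; a valid unit for angular momentum would be e.g. kg·m²/s.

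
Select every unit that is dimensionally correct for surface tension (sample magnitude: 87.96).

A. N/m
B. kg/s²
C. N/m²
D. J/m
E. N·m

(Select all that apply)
A, B

surface tension has SI base units: kg / s^2

Checking each option against kg / s^2:
  A. N/m: ✓ matches
  B. kg/s²: ✓ matches
  C. N/m²: ✗ does not match
  D. J/m: ✗ does not match
  E. N·m: ✗ does not match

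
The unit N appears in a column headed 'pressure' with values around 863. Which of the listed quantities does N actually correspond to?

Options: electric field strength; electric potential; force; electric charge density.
force

pressure should have units dimensionally equivalent to kg / (m * s^2) (e.g. Pa).
The given unit 'N' reduces to kg * m / s^2. Of the listed options, that is the dimensionality of force.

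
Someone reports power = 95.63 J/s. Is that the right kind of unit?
Yes

power has SI base units: kg * m^2 / s^3
J/s reduces to the same SI base units, so it is a valid unit for power.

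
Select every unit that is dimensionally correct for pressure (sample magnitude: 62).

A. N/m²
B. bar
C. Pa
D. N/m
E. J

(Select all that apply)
A, B, C

pressure has SI base units: kg / (m * s^2)

Checking each option against kg / (m * s^2):
  A. N/m²: ✓ matches
  B. bar: ✓ matches
  C. Pa: ✓ matches
  D. N/m: ✗ does not match
  E. J: ✗ does not match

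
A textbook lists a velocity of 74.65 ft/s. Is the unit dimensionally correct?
Yes

velocity has SI base units: m / s
ft/s reduces to the same SI base units, so it is a valid unit for velocity.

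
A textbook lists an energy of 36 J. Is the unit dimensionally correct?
Yes

energy has SI base units: kg * m^2 / s^2
J reduces to the same SI base units, so it is a valid unit for energy.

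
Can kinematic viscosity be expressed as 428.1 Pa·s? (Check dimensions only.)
No

kinematic viscosity has SI base units: m^2 / s
Pa·s does NOT reduce to m^2 / s; a valid unit for kinematic viscosity would be e.g. m²/s.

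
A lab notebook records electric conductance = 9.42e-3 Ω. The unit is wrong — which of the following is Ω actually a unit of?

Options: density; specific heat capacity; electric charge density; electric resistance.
electric resistance

electric conductance should have units dimensionally equivalent to A^2 * s^3 / (kg * m^2) (e.g. S).
The given unit 'Ω' reduces to kg * m^2 / (A^2 * s^3). Of the listed options, that is the dimensionality of electric resistance.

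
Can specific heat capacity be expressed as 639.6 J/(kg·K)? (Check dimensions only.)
Yes

specific heat capacity has SI base units: m^2 / (s^2 * K)
J/(kg·K) reduces to the same SI base units, so it is a valid unit for specific heat capacity.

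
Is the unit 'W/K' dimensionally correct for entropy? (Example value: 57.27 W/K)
No

entropy has SI base units: kg * m^2 / (s^2 * K)
W/K does NOT reduce to kg * m^2 / (s^2 * K); a valid unit for entropy would be e.g. J/K.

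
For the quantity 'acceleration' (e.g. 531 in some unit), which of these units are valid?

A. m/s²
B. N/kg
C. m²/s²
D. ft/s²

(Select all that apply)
A, B, D

acceleration has SI base units: m / s^2

Checking each option against m / s^2:
  A. m/s²: ✓ matches
  B. N/kg: ✓ matches
  C. m²/s²: ✗ does not match
  D. ft/s²: ✓ matches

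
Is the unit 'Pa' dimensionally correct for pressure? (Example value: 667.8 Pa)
Yes

pressure has SI base units: kg / (m * s^2)
Pa reduces to the same SI base units, so it is a valid unit for pressure.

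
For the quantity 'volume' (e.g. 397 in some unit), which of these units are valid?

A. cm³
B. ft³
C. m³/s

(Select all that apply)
A, B

volume has SI base units: m^3

Checking each option against m^3:
  A. cm³: ✓ matches
  B. ft³: ✓ matches
  C. m³/s: ✗ does not match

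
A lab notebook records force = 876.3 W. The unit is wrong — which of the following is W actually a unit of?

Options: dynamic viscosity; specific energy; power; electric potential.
power

force should have units dimensionally equivalent to kg * m / s^2 (e.g. N).
The given unit 'W' reduces to kg * m^2 / s^3. Of the listed options, that is the dimensionality of power.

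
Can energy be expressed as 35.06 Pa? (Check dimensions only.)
No

energy has SI base units: kg * m^2 / s^2
Pa does NOT reduce to kg * m^2 / s^2; a valid unit for energy would be e.g. J.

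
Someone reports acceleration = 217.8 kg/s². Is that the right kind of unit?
No

acceleration has SI base units: m / s^2
kg/s² does NOT reduce to m / s^2; a valid unit for acceleration would be e.g. m/s².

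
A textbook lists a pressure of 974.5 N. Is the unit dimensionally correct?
No

pressure has SI base units: kg / (m * s^2)
N does NOT reduce to kg / (m * s^2); a valid unit for pressure would be e.g. Pa.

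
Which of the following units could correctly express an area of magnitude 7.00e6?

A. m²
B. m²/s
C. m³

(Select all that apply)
A

area has SI base units: m^2

Checking each option against m^2:
  A. m²: ✓ matches
  B. m²/s: ✗ does not match
  C. m³: ✗ does not match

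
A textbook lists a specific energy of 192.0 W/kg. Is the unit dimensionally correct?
No

specific energy has SI base units: m^2 / s^2
W/kg does NOT reduce to m^2 / s^2; a valid unit for specific energy would be e.g. J/kg.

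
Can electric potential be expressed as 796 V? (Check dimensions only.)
Yes

electric potential has SI base units: kg * m^2 / (A * s^3)
V reduces to the same SI base units, so it is a valid unit for electric potential.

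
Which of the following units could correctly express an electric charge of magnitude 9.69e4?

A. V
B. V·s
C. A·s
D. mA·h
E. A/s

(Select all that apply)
C, D

electric charge has SI base units: A * s

Checking each option against A * s:
  A. V: ✗ does not match
  B. V·s: ✗ does not match
  C. A·s: ✓ matches
  D. mA·h: ✓ matches
  E. A/s: ✗ does not match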